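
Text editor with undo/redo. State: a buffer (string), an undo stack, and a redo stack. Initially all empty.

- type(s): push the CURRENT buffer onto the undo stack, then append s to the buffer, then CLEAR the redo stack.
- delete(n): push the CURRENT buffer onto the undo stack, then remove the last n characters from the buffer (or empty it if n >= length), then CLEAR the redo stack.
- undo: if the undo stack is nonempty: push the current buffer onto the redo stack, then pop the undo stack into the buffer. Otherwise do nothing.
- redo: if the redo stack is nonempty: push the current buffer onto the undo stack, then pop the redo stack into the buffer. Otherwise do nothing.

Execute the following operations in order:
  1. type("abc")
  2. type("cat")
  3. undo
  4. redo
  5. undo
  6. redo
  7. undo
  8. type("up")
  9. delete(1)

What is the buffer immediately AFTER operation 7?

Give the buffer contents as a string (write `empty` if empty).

Answer: abc

Derivation:
After op 1 (type): buf='abc' undo_depth=1 redo_depth=0
After op 2 (type): buf='abccat' undo_depth=2 redo_depth=0
After op 3 (undo): buf='abc' undo_depth=1 redo_depth=1
After op 4 (redo): buf='abccat' undo_depth=2 redo_depth=0
After op 5 (undo): buf='abc' undo_depth=1 redo_depth=1
After op 6 (redo): buf='abccat' undo_depth=2 redo_depth=0
After op 7 (undo): buf='abc' undo_depth=1 redo_depth=1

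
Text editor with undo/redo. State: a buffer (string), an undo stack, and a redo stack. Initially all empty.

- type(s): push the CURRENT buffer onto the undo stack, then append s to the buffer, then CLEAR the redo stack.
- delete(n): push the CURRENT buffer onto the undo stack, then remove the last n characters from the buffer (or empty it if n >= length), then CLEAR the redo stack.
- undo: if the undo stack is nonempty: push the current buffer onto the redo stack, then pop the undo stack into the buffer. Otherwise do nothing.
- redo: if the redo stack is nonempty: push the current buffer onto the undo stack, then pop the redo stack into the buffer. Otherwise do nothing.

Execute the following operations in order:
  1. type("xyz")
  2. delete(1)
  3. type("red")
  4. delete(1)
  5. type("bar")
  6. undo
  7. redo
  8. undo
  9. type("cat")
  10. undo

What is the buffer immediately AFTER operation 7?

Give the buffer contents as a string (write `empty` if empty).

Answer: xyrebar

Derivation:
After op 1 (type): buf='xyz' undo_depth=1 redo_depth=0
After op 2 (delete): buf='xy' undo_depth=2 redo_depth=0
After op 3 (type): buf='xyred' undo_depth=3 redo_depth=0
After op 4 (delete): buf='xyre' undo_depth=4 redo_depth=0
After op 5 (type): buf='xyrebar' undo_depth=5 redo_depth=0
After op 6 (undo): buf='xyre' undo_depth=4 redo_depth=1
After op 7 (redo): buf='xyrebar' undo_depth=5 redo_depth=0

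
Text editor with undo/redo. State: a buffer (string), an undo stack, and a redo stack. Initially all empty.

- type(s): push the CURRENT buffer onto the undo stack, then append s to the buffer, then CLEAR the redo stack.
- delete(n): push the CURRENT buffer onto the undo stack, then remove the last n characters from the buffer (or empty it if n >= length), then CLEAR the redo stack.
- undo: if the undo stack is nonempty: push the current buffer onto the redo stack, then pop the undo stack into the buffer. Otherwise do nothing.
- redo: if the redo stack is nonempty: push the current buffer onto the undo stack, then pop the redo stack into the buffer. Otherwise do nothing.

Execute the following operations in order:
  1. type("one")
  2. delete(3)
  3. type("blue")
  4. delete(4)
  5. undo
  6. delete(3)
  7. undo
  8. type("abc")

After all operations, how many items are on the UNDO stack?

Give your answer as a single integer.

Answer: 4

Derivation:
After op 1 (type): buf='one' undo_depth=1 redo_depth=0
After op 2 (delete): buf='(empty)' undo_depth=2 redo_depth=0
After op 3 (type): buf='blue' undo_depth=3 redo_depth=0
After op 4 (delete): buf='(empty)' undo_depth=4 redo_depth=0
After op 5 (undo): buf='blue' undo_depth=3 redo_depth=1
After op 6 (delete): buf='b' undo_depth=4 redo_depth=0
After op 7 (undo): buf='blue' undo_depth=3 redo_depth=1
After op 8 (type): buf='blueabc' undo_depth=4 redo_depth=0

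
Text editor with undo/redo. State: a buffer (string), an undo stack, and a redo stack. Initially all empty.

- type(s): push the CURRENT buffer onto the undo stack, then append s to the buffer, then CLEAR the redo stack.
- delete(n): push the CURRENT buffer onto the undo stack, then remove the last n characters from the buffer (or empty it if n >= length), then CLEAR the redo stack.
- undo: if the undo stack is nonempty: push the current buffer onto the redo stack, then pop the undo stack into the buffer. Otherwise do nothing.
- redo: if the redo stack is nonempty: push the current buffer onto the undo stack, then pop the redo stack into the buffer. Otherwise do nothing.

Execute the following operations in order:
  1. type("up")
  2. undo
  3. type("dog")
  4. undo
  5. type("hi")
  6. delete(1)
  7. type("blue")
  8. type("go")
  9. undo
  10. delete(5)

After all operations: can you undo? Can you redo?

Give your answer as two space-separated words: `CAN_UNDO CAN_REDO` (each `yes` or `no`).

After op 1 (type): buf='up' undo_depth=1 redo_depth=0
After op 2 (undo): buf='(empty)' undo_depth=0 redo_depth=1
After op 3 (type): buf='dog' undo_depth=1 redo_depth=0
After op 4 (undo): buf='(empty)' undo_depth=0 redo_depth=1
After op 5 (type): buf='hi' undo_depth=1 redo_depth=0
After op 6 (delete): buf='h' undo_depth=2 redo_depth=0
After op 7 (type): buf='hblue' undo_depth=3 redo_depth=0
After op 8 (type): buf='hbluego' undo_depth=4 redo_depth=0
After op 9 (undo): buf='hblue' undo_depth=3 redo_depth=1
After op 10 (delete): buf='(empty)' undo_depth=4 redo_depth=0

Answer: yes no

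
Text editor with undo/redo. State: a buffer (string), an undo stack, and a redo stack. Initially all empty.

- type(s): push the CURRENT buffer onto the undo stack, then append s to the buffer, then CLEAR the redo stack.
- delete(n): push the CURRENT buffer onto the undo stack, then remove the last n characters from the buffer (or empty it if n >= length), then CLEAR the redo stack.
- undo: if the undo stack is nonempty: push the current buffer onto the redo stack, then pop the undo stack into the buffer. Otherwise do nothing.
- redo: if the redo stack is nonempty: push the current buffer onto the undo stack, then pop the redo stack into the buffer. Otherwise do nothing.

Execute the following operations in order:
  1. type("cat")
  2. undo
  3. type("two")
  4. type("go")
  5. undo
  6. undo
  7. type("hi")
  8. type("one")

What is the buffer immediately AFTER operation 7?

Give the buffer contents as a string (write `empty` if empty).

After op 1 (type): buf='cat' undo_depth=1 redo_depth=0
After op 2 (undo): buf='(empty)' undo_depth=0 redo_depth=1
After op 3 (type): buf='two' undo_depth=1 redo_depth=0
After op 4 (type): buf='twogo' undo_depth=2 redo_depth=0
After op 5 (undo): buf='two' undo_depth=1 redo_depth=1
After op 6 (undo): buf='(empty)' undo_depth=0 redo_depth=2
After op 7 (type): buf='hi' undo_depth=1 redo_depth=0

Answer: hi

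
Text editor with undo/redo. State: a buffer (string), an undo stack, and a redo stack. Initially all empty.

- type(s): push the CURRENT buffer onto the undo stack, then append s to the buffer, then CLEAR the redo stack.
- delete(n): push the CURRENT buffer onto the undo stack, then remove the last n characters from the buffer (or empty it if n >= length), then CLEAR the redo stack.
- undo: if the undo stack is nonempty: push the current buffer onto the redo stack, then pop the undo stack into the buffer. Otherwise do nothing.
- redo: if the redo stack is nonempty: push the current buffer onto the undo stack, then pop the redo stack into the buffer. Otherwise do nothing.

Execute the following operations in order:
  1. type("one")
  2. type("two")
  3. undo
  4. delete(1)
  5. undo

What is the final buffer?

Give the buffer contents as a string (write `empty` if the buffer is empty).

After op 1 (type): buf='one' undo_depth=1 redo_depth=0
After op 2 (type): buf='onetwo' undo_depth=2 redo_depth=0
After op 3 (undo): buf='one' undo_depth=1 redo_depth=1
After op 4 (delete): buf='on' undo_depth=2 redo_depth=0
After op 5 (undo): buf='one' undo_depth=1 redo_depth=1

Answer: one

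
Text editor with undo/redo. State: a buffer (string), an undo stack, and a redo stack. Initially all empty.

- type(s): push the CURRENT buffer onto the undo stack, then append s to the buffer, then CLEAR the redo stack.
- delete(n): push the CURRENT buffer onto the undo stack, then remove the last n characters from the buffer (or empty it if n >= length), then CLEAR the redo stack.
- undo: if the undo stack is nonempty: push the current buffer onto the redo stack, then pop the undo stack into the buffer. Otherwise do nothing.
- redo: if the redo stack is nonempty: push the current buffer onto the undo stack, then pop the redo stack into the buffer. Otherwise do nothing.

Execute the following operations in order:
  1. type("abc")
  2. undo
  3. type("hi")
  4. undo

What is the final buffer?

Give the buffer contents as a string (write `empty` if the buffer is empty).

After op 1 (type): buf='abc' undo_depth=1 redo_depth=0
After op 2 (undo): buf='(empty)' undo_depth=0 redo_depth=1
After op 3 (type): buf='hi' undo_depth=1 redo_depth=0
After op 4 (undo): buf='(empty)' undo_depth=0 redo_depth=1

Answer: empty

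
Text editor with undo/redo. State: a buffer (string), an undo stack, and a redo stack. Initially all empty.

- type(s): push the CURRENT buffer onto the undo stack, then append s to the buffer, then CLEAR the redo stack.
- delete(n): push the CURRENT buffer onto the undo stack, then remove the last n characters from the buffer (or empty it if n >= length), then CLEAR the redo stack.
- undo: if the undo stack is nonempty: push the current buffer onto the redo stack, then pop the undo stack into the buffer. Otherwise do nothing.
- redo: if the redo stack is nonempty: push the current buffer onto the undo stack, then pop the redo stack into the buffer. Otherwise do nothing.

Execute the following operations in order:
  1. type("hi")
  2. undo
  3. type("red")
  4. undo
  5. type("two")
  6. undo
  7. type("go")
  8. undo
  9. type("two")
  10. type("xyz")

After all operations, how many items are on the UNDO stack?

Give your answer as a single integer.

After op 1 (type): buf='hi' undo_depth=1 redo_depth=0
After op 2 (undo): buf='(empty)' undo_depth=0 redo_depth=1
After op 3 (type): buf='red' undo_depth=1 redo_depth=0
After op 4 (undo): buf='(empty)' undo_depth=0 redo_depth=1
After op 5 (type): buf='two' undo_depth=1 redo_depth=0
After op 6 (undo): buf='(empty)' undo_depth=0 redo_depth=1
After op 7 (type): buf='go' undo_depth=1 redo_depth=0
After op 8 (undo): buf='(empty)' undo_depth=0 redo_depth=1
After op 9 (type): buf='two' undo_depth=1 redo_depth=0
After op 10 (type): buf='twoxyz' undo_depth=2 redo_depth=0

Answer: 2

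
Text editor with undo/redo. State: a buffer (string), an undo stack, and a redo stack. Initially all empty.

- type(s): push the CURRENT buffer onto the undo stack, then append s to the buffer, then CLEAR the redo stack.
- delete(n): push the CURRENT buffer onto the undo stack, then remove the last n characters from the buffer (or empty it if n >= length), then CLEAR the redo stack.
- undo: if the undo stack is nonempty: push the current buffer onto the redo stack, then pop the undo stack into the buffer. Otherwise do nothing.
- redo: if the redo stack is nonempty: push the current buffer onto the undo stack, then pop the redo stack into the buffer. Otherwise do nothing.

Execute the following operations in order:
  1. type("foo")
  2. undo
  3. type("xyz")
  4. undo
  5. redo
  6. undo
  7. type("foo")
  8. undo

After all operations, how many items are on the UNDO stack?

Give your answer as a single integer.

After op 1 (type): buf='foo' undo_depth=1 redo_depth=0
After op 2 (undo): buf='(empty)' undo_depth=0 redo_depth=1
After op 3 (type): buf='xyz' undo_depth=1 redo_depth=0
After op 4 (undo): buf='(empty)' undo_depth=0 redo_depth=1
After op 5 (redo): buf='xyz' undo_depth=1 redo_depth=0
After op 6 (undo): buf='(empty)' undo_depth=0 redo_depth=1
After op 7 (type): buf='foo' undo_depth=1 redo_depth=0
After op 8 (undo): buf='(empty)' undo_depth=0 redo_depth=1

Answer: 0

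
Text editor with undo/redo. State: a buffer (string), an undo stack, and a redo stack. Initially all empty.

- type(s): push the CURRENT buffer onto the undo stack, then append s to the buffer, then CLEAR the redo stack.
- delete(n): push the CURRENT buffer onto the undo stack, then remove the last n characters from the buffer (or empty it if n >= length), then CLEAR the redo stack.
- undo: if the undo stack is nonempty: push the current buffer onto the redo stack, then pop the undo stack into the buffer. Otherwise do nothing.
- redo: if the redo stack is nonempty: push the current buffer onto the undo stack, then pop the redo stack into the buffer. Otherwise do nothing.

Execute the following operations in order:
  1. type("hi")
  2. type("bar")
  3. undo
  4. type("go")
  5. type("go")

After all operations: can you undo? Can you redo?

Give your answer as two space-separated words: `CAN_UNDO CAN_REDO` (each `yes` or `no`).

Answer: yes no

Derivation:
After op 1 (type): buf='hi' undo_depth=1 redo_depth=0
After op 2 (type): buf='hibar' undo_depth=2 redo_depth=0
After op 3 (undo): buf='hi' undo_depth=1 redo_depth=1
After op 4 (type): buf='higo' undo_depth=2 redo_depth=0
After op 5 (type): buf='higogo' undo_depth=3 redo_depth=0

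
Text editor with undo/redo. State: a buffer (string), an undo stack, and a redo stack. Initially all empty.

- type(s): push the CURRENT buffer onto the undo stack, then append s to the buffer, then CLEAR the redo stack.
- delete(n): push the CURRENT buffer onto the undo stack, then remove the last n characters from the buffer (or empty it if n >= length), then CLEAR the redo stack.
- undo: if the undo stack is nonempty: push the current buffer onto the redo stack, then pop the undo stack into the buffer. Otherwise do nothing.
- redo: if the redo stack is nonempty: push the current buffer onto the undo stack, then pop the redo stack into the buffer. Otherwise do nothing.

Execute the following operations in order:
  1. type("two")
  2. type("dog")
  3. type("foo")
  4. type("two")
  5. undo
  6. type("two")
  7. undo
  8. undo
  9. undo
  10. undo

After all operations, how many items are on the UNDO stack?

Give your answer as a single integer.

Answer: 0

Derivation:
After op 1 (type): buf='two' undo_depth=1 redo_depth=0
After op 2 (type): buf='twodog' undo_depth=2 redo_depth=0
After op 3 (type): buf='twodogfoo' undo_depth=3 redo_depth=0
After op 4 (type): buf='twodogfootwo' undo_depth=4 redo_depth=0
After op 5 (undo): buf='twodogfoo' undo_depth=3 redo_depth=1
After op 6 (type): buf='twodogfootwo' undo_depth=4 redo_depth=0
After op 7 (undo): buf='twodogfoo' undo_depth=3 redo_depth=1
After op 8 (undo): buf='twodog' undo_depth=2 redo_depth=2
After op 9 (undo): buf='two' undo_depth=1 redo_depth=3
After op 10 (undo): buf='(empty)' undo_depth=0 redo_depth=4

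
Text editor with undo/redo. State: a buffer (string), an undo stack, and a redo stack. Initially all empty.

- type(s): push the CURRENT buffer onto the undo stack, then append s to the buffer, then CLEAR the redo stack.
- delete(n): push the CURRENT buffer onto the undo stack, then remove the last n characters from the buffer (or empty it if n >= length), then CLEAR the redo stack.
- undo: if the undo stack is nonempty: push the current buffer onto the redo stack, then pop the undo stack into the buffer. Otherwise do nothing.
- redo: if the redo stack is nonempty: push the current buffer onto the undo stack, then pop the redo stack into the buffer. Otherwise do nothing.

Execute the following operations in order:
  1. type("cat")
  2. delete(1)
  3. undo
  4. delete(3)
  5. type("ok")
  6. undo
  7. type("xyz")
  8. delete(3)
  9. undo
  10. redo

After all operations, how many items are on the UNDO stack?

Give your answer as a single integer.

After op 1 (type): buf='cat' undo_depth=1 redo_depth=0
After op 2 (delete): buf='ca' undo_depth=2 redo_depth=0
After op 3 (undo): buf='cat' undo_depth=1 redo_depth=1
After op 4 (delete): buf='(empty)' undo_depth=2 redo_depth=0
After op 5 (type): buf='ok' undo_depth=3 redo_depth=0
After op 6 (undo): buf='(empty)' undo_depth=2 redo_depth=1
After op 7 (type): buf='xyz' undo_depth=3 redo_depth=0
After op 8 (delete): buf='(empty)' undo_depth=4 redo_depth=0
After op 9 (undo): buf='xyz' undo_depth=3 redo_depth=1
After op 10 (redo): buf='(empty)' undo_depth=4 redo_depth=0

Answer: 4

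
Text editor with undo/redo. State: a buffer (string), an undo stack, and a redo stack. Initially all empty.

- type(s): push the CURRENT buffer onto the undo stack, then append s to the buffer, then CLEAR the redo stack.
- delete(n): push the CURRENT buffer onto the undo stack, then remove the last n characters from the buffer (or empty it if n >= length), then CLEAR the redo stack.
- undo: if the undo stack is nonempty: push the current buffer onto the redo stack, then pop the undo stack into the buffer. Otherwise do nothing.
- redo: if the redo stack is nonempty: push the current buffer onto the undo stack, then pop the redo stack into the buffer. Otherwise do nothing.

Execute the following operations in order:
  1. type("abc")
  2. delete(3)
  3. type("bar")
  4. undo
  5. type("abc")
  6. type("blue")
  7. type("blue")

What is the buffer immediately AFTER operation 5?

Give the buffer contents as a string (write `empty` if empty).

Answer: abc

Derivation:
After op 1 (type): buf='abc' undo_depth=1 redo_depth=0
After op 2 (delete): buf='(empty)' undo_depth=2 redo_depth=0
After op 3 (type): buf='bar' undo_depth=3 redo_depth=0
After op 4 (undo): buf='(empty)' undo_depth=2 redo_depth=1
After op 5 (type): buf='abc' undo_depth=3 redo_depth=0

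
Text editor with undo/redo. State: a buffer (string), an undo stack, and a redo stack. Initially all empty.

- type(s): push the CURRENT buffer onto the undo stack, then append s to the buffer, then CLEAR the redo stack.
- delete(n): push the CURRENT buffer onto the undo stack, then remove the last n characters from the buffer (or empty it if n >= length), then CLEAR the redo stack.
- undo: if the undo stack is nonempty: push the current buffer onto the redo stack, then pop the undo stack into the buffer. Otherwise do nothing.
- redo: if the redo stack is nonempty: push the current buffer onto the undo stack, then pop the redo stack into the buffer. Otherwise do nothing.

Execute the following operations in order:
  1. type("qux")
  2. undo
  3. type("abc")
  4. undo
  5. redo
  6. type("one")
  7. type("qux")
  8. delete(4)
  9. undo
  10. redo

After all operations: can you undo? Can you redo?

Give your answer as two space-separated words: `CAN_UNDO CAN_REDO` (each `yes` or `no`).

After op 1 (type): buf='qux' undo_depth=1 redo_depth=0
After op 2 (undo): buf='(empty)' undo_depth=0 redo_depth=1
After op 3 (type): buf='abc' undo_depth=1 redo_depth=0
After op 4 (undo): buf='(empty)' undo_depth=0 redo_depth=1
After op 5 (redo): buf='abc' undo_depth=1 redo_depth=0
After op 6 (type): buf='abcone' undo_depth=2 redo_depth=0
After op 7 (type): buf='abconequx' undo_depth=3 redo_depth=0
After op 8 (delete): buf='abcon' undo_depth=4 redo_depth=0
After op 9 (undo): buf='abconequx' undo_depth=3 redo_depth=1
After op 10 (redo): buf='abcon' undo_depth=4 redo_depth=0

Answer: yes no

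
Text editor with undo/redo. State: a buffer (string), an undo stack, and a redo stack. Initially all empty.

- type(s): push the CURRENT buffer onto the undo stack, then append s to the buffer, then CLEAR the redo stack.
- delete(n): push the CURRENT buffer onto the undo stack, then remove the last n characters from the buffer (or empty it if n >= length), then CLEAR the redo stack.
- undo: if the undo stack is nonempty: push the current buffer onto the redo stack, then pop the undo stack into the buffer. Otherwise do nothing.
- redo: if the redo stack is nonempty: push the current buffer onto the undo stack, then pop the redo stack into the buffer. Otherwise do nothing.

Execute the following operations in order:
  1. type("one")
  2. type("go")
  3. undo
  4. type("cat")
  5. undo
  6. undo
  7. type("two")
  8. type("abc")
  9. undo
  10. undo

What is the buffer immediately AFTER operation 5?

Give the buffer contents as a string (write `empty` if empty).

After op 1 (type): buf='one' undo_depth=1 redo_depth=0
After op 2 (type): buf='onego' undo_depth=2 redo_depth=0
After op 3 (undo): buf='one' undo_depth=1 redo_depth=1
After op 4 (type): buf='onecat' undo_depth=2 redo_depth=0
After op 5 (undo): buf='one' undo_depth=1 redo_depth=1

Answer: one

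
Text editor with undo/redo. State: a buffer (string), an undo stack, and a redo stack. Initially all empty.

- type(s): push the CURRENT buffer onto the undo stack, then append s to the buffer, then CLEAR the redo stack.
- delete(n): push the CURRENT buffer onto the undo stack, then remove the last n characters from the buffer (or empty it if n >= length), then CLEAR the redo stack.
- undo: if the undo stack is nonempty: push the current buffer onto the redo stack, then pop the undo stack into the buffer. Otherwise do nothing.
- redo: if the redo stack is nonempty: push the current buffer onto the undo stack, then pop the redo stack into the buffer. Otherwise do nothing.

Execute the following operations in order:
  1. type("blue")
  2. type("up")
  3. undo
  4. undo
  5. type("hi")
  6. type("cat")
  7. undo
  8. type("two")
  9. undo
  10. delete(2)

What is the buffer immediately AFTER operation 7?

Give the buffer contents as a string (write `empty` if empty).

Answer: hi

Derivation:
After op 1 (type): buf='blue' undo_depth=1 redo_depth=0
After op 2 (type): buf='blueup' undo_depth=2 redo_depth=0
After op 3 (undo): buf='blue' undo_depth=1 redo_depth=1
After op 4 (undo): buf='(empty)' undo_depth=0 redo_depth=2
After op 5 (type): buf='hi' undo_depth=1 redo_depth=0
After op 6 (type): buf='hicat' undo_depth=2 redo_depth=0
After op 7 (undo): buf='hi' undo_depth=1 redo_depth=1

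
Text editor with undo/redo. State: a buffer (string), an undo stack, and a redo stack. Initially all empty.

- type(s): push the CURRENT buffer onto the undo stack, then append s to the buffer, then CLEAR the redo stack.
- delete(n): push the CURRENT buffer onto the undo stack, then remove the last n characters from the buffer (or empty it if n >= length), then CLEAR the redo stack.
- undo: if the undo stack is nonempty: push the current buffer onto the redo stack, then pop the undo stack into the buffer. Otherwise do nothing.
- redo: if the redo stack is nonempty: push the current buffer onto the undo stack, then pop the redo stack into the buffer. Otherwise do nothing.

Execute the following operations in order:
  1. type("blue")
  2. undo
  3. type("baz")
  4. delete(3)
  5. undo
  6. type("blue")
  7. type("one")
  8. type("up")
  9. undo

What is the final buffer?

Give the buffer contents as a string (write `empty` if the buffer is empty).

After op 1 (type): buf='blue' undo_depth=1 redo_depth=0
After op 2 (undo): buf='(empty)' undo_depth=0 redo_depth=1
After op 3 (type): buf='baz' undo_depth=1 redo_depth=0
After op 4 (delete): buf='(empty)' undo_depth=2 redo_depth=0
After op 5 (undo): buf='baz' undo_depth=1 redo_depth=1
After op 6 (type): buf='bazblue' undo_depth=2 redo_depth=0
After op 7 (type): buf='bazblueone' undo_depth=3 redo_depth=0
After op 8 (type): buf='bazblueoneup' undo_depth=4 redo_depth=0
After op 9 (undo): buf='bazblueone' undo_depth=3 redo_depth=1

Answer: bazblueone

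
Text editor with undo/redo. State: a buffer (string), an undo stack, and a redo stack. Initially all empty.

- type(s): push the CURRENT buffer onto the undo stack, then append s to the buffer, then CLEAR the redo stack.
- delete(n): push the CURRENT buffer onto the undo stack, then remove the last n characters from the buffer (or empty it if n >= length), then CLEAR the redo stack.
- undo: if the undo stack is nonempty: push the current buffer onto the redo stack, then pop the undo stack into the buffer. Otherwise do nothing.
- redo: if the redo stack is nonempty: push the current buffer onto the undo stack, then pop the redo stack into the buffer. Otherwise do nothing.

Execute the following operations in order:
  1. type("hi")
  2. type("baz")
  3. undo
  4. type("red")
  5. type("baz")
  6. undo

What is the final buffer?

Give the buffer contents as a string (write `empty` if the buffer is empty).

After op 1 (type): buf='hi' undo_depth=1 redo_depth=0
After op 2 (type): buf='hibaz' undo_depth=2 redo_depth=0
After op 3 (undo): buf='hi' undo_depth=1 redo_depth=1
After op 4 (type): buf='hired' undo_depth=2 redo_depth=0
After op 5 (type): buf='hiredbaz' undo_depth=3 redo_depth=0
After op 6 (undo): buf='hired' undo_depth=2 redo_depth=1

Answer: hired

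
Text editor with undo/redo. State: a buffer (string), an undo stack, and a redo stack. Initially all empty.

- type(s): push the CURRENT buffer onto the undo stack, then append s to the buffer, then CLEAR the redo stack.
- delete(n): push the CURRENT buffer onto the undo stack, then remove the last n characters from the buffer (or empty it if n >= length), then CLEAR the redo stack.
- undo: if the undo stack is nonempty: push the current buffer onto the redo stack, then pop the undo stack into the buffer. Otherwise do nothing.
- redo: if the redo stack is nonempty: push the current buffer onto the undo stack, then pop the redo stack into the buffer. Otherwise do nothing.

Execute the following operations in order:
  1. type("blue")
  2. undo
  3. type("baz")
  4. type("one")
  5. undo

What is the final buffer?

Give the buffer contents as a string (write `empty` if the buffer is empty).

After op 1 (type): buf='blue' undo_depth=1 redo_depth=0
After op 2 (undo): buf='(empty)' undo_depth=0 redo_depth=1
After op 3 (type): buf='baz' undo_depth=1 redo_depth=0
After op 4 (type): buf='bazone' undo_depth=2 redo_depth=0
After op 5 (undo): buf='baz' undo_depth=1 redo_depth=1

Answer: baz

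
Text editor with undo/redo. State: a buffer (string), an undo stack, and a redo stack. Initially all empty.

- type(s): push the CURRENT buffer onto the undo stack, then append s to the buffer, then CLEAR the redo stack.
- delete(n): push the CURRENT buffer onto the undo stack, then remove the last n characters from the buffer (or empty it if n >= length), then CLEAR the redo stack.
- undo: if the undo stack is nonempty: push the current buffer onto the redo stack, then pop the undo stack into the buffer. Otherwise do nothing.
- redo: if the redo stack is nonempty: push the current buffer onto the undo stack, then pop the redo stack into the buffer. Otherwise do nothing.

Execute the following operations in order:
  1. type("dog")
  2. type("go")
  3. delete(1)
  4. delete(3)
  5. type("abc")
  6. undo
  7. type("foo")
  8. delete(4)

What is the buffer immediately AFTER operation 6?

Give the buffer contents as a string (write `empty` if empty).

Answer: d

Derivation:
After op 1 (type): buf='dog' undo_depth=1 redo_depth=0
After op 2 (type): buf='doggo' undo_depth=2 redo_depth=0
After op 3 (delete): buf='dogg' undo_depth=3 redo_depth=0
After op 4 (delete): buf='d' undo_depth=4 redo_depth=0
After op 5 (type): buf='dabc' undo_depth=5 redo_depth=0
After op 6 (undo): buf='d' undo_depth=4 redo_depth=1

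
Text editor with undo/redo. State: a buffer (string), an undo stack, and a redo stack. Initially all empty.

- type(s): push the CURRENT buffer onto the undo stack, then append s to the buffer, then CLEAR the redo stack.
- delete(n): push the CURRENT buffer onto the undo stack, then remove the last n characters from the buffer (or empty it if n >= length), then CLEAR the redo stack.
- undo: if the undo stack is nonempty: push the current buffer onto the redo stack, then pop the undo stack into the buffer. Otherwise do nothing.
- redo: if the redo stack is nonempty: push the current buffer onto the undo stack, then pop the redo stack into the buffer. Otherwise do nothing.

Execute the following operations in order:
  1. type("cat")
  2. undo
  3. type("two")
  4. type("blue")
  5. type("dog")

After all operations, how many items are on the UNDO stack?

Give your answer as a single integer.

After op 1 (type): buf='cat' undo_depth=1 redo_depth=0
After op 2 (undo): buf='(empty)' undo_depth=0 redo_depth=1
After op 3 (type): buf='two' undo_depth=1 redo_depth=0
After op 4 (type): buf='twoblue' undo_depth=2 redo_depth=0
After op 5 (type): buf='twobluedog' undo_depth=3 redo_depth=0

Answer: 3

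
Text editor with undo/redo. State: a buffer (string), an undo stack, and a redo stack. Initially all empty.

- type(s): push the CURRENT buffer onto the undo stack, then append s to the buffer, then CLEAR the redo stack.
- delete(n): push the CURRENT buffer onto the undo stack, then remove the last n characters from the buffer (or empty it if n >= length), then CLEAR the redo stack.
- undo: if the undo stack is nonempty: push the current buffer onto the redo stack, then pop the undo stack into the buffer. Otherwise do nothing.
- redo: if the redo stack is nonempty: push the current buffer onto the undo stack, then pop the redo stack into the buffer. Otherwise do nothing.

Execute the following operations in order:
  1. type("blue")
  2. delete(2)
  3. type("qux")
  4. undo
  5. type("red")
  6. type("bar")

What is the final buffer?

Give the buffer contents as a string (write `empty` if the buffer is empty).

After op 1 (type): buf='blue' undo_depth=1 redo_depth=0
After op 2 (delete): buf='bl' undo_depth=2 redo_depth=0
After op 3 (type): buf='blqux' undo_depth=3 redo_depth=0
After op 4 (undo): buf='bl' undo_depth=2 redo_depth=1
After op 5 (type): buf='blred' undo_depth=3 redo_depth=0
After op 6 (type): buf='blredbar' undo_depth=4 redo_depth=0

Answer: blredbar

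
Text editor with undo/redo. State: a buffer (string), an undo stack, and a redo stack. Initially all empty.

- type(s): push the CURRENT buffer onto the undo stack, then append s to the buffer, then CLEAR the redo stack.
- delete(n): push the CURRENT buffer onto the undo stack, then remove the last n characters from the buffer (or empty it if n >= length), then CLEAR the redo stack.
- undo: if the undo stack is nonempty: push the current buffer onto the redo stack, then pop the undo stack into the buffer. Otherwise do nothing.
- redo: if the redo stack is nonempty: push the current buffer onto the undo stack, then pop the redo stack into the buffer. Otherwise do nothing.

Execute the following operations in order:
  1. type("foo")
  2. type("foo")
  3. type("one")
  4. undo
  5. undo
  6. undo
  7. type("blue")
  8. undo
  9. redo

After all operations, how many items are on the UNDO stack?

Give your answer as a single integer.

Answer: 1

Derivation:
After op 1 (type): buf='foo' undo_depth=1 redo_depth=0
After op 2 (type): buf='foofoo' undo_depth=2 redo_depth=0
After op 3 (type): buf='foofooone' undo_depth=3 redo_depth=0
After op 4 (undo): buf='foofoo' undo_depth=2 redo_depth=1
After op 5 (undo): buf='foo' undo_depth=1 redo_depth=2
After op 6 (undo): buf='(empty)' undo_depth=0 redo_depth=3
After op 7 (type): buf='blue' undo_depth=1 redo_depth=0
After op 8 (undo): buf='(empty)' undo_depth=0 redo_depth=1
After op 9 (redo): buf='blue' undo_depth=1 redo_depth=0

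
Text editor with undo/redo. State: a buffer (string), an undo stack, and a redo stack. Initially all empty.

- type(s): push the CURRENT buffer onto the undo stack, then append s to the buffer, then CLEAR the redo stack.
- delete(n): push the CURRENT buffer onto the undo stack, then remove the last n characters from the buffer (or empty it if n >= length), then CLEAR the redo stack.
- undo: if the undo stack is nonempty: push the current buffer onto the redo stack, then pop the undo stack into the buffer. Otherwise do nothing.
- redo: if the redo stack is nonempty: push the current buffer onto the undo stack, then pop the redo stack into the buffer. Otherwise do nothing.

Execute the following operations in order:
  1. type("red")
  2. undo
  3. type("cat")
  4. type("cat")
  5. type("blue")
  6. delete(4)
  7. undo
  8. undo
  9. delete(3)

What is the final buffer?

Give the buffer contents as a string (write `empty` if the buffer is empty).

Answer: cat

Derivation:
After op 1 (type): buf='red' undo_depth=1 redo_depth=0
After op 2 (undo): buf='(empty)' undo_depth=0 redo_depth=1
After op 3 (type): buf='cat' undo_depth=1 redo_depth=0
After op 4 (type): buf='catcat' undo_depth=2 redo_depth=0
After op 5 (type): buf='catcatblue' undo_depth=3 redo_depth=0
After op 6 (delete): buf='catcat' undo_depth=4 redo_depth=0
After op 7 (undo): buf='catcatblue' undo_depth=3 redo_depth=1
After op 8 (undo): buf='catcat' undo_depth=2 redo_depth=2
After op 9 (delete): buf='cat' undo_depth=3 redo_depth=0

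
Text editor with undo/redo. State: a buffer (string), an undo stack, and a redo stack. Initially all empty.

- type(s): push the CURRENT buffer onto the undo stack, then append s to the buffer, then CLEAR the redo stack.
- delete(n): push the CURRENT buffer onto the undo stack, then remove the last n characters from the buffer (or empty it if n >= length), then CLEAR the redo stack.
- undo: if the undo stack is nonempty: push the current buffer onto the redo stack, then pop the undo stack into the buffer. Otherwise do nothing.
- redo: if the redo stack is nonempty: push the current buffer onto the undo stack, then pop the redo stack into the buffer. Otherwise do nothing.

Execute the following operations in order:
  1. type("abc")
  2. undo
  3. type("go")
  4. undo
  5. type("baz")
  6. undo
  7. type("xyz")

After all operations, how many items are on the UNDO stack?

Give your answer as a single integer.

Answer: 1

Derivation:
After op 1 (type): buf='abc' undo_depth=1 redo_depth=0
After op 2 (undo): buf='(empty)' undo_depth=0 redo_depth=1
After op 3 (type): buf='go' undo_depth=1 redo_depth=0
After op 4 (undo): buf='(empty)' undo_depth=0 redo_depth=1
After op 5 (type): buf='baz' undo_depth=1 redo_depth=0
After op 6 (undo): buf='(empty)' undo_depth=0 redo_depth=1
After op 7 (type): buf='xyz' undo_depth=1 redo_depth=0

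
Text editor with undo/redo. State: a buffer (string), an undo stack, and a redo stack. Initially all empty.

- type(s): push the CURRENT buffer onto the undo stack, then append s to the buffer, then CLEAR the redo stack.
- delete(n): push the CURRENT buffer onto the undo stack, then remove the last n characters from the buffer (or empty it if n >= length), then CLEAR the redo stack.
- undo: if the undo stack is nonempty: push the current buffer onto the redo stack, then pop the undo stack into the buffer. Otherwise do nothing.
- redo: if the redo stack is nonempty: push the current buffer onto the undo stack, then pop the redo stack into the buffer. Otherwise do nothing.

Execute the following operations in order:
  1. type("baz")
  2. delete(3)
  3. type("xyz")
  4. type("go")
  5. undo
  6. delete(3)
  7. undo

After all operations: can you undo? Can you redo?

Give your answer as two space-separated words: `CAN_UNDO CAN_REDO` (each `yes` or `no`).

After op 1 (type): buf='baz' undo_depth=1 redo_depth=0
After op 2 (delete): buf='(empty)' undo_depth=2 redo_depth=0
After op 3 (type): buf='xyz' undo_depth=3 redo_depth=0
After op 4 (type): buf='xyzgo' undo_depth=4 redo_depth=0
After op 5 (undo): buf='xyz' undo_depth=3 redo_depth=1
After op 6 (delete): buf='(empty)' undo_depth=4 redo_depth=0
After op 7 (undo): buf='xyz' undo_depth=3 redo_depth=1

Answer: yes yes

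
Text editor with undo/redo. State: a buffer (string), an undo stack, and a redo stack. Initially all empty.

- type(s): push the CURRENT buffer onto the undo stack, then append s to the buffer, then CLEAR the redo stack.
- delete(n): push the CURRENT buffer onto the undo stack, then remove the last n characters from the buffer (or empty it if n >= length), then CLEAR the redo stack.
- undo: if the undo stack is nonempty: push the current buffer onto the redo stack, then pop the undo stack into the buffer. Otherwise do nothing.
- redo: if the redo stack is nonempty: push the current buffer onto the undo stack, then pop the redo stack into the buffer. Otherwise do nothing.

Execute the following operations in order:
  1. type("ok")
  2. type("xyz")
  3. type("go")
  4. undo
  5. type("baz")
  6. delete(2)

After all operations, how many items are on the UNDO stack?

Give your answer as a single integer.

After op 1 (type): buf='ok' undo_depth=1 redo_depth=0
After op 2 (type): buf='okxyz' undo_depth=2 redo_depth=0
After op 3 (type): buf='okxyzgo' undo_depth=3 redo_depth=0
After op 4 (undo): buf='okxyz' undo_depth=2 redo_depth=1
After op 5 (type): buf='okxyzbaz' undo_depth=3 redo_depth=0
After op 6 (delete): buf='okxyzb' undo_depth=4 redo_depth=0

Answer: 4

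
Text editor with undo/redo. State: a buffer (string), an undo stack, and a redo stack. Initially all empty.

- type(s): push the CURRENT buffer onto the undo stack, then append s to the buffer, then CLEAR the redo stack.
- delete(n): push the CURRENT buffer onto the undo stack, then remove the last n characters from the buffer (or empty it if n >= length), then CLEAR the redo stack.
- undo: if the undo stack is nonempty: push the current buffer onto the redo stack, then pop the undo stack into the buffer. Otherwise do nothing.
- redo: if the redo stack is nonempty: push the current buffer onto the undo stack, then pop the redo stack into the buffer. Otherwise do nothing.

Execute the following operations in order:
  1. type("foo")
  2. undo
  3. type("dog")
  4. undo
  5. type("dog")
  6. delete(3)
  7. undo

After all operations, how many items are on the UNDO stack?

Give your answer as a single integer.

After op 1 (type): buf='foo' undo_depth=1 redo_depth=0
After op 2 (undo): buf='(empty)' undo_depth=0 redo_depth=1
After op 3 (type): buf='dog' undo_depth=1 redo_depth=0
After op 4 (undo): buf='(empty)' undo_depth=0 redo_depth=1
After op 5 (type): buf='dog' undo_depth=1 redo_depth=0
After op 6 (delete): buf='(empty)' undo_depth=2 redo_depth=0
After op 7 (undo): buf='dog' undo_depth=1 redo_depth=1

Answer: 1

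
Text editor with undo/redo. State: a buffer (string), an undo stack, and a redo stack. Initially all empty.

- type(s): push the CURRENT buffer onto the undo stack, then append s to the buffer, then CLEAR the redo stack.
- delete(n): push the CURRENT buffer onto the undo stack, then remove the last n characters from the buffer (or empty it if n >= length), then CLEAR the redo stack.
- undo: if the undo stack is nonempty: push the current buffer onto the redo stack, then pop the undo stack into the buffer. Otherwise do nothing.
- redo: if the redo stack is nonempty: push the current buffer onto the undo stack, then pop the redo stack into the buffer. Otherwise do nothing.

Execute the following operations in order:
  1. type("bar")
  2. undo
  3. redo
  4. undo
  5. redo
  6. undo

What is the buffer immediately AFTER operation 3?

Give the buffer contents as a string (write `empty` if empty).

Answer: bar

Derivation:
After op 1 (type): buf='bar' undo_depth=1 redo_depth=0
After op 2 (undo): buf='(empty)' undo_depth=0 redo_depth=1
After op 3 (redo): buf='bar' undo_depth=1 redo_depth=0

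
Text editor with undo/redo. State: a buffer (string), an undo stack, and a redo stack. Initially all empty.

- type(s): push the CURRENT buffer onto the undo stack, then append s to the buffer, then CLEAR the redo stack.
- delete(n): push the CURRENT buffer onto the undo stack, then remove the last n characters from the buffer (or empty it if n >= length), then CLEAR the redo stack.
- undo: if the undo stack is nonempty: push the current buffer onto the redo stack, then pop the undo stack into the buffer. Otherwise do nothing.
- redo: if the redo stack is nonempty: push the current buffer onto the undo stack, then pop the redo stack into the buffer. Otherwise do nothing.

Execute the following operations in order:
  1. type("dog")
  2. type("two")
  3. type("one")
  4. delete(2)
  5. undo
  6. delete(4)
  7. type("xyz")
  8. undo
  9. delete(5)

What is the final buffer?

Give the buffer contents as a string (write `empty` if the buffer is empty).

After op 1 (type): buf='dog' undo_depth=1 redo_depth=0
After op 2 (type): buf='dogtwo' undo_depth=2 redo_depth=0
After op 3 (type): buf='dogtwoone' undo_depth=3 redo_depth=0
After op 4 (delete): buf='dogtwoo' undo_depth=4 redo_depth=0
After op 5 (undo): buf='dogtwoone' undo_depth=3 redo_depth=1
After op 6 (delete): buf='dogtw' undo_depth=4 redo_depth=0
After op 7 (type): buf='dogtwxyz' undo_depth=5 redo_depth=0
After op 8 (undo): buf='dogtw' undo_depth=4 redo_depth=1
After op 9 (delete): buf='(empty)' undo_depth=5 redo_depth=0

Answer: empty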